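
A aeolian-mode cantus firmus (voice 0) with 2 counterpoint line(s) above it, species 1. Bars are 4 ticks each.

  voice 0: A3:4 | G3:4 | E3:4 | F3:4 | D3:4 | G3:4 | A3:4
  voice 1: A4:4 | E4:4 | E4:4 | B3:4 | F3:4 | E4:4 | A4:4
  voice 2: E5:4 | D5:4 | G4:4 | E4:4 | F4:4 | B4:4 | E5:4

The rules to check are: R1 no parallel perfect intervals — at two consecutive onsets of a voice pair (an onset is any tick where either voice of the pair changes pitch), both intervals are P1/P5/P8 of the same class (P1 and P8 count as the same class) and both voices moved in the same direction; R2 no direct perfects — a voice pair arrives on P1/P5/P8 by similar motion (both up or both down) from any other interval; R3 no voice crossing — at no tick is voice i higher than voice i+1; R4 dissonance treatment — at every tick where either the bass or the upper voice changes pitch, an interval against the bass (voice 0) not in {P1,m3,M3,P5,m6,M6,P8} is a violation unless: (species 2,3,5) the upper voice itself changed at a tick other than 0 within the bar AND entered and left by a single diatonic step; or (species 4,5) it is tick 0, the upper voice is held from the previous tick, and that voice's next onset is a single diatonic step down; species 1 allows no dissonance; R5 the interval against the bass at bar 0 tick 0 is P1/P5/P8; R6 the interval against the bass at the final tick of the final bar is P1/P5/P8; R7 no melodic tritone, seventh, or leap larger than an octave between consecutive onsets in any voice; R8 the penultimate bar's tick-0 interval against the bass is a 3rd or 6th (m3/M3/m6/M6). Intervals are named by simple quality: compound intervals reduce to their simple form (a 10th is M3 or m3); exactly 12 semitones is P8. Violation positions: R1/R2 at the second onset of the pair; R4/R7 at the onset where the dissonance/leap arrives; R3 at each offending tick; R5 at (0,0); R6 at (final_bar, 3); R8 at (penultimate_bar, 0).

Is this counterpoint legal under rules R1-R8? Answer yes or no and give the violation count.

No (10 violations)

bar 0: v0=A3 v1=A4 v2=E5 (P5)
bar 1: v0=G3 v1=E4 v2=D5 (P5)
bar 2: v0=E3 v1=E4 v2=G4 (m3)
bar 3: v0=F3 v1=B3 v2=E4 (M7)
bar 4: v0=D3 v1=F3 v2=F4 (m3)
bar 5: v0=G3 v1=E4 v2=B4 (M3)
bar 6: v0=A3 v1=A4 v2=E5 (P5)
  R1 @ bar1.0: A3/E5 P5 -> G3/D5 P5 similar
  R4 @ bar3.0: F3/B3 TT untreated
  R4 @ bar3.0: F3/E4 M7 untreated
  R7 @ bar4.0: B3->F3 leap 6st
  R2 @ bar5.0: F3/F4 P8 -> E4/B4 P5 similar
  R7 @ bar5.0: F3->E4 leap 11st
  R7 @ bar5.0: F4->B4 leap 6st
  R1 @ bar6.0: E4/B4 P5 -> A4/E5 P5 similar
  R2 @ bar6.0: G3/E4 M6 -> A3/A4 P8 similar
  R2 @ bar6.0: G3/B4 M3 -> A3/E5 P5 similar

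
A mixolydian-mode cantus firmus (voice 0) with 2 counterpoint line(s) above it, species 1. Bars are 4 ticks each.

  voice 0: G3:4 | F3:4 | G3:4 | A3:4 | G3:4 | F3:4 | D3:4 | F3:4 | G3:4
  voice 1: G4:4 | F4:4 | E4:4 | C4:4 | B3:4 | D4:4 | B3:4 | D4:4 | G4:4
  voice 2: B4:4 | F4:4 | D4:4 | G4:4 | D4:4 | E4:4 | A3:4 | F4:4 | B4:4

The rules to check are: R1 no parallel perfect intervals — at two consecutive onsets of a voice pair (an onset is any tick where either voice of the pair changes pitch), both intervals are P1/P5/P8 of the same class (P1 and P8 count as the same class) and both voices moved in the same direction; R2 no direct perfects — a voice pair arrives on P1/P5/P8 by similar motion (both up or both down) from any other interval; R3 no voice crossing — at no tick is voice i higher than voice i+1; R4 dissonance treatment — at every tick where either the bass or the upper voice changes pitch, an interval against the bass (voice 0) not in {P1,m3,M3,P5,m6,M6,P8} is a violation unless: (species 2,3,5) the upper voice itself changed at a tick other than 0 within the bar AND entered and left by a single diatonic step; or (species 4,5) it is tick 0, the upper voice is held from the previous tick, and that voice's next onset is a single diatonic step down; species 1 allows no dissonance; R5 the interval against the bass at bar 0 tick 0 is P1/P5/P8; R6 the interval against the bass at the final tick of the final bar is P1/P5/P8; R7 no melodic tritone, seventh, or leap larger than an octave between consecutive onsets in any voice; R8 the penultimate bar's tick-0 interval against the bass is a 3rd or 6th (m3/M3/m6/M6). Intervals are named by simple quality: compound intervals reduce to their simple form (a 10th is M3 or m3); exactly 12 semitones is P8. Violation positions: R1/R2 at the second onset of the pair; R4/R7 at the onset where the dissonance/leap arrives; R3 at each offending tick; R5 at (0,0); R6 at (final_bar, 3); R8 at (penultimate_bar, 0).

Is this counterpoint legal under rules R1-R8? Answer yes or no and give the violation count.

bar 0: v0=G3 v1=G4 v2=B4 (M3)
bar 1: v0=F3 v1=F4 v2=F4 (P8)
bar 2: v0=G3 v1=E4 v2=D4 (P5)
bar 3: v0=A3 v1=C4 v2=G4 (m7)
bar 4: v0=G3 v1=B3 v2=D4 (P5)
bar 5: v0=F3 v1=D4 v2=E4 (M7)
bar 6: v0=D3 v1=B3 v2=A3 (P5)
bar 7: v0=F3 v1=D4 v2=F4 (P8)
bar 8: v0=G3 v1=G4 v2=B4 (M3)
  R5 @ bar0.0: opens on M3
  R1 @ bar1.0: G3/G4 P8 -> F3/F4 P8 similar
  R2 @ bar1.0: G3/B4 M3 -> F3/F4 P8 similar
  R2 @ bar1.0: G4/B4 M3 -> F4/F4 P1 similar
  R7 @ bar1.0: B4->F4 leap 6st
  R3 @ bar2.0: E4 above D4
  R3 @ bar2.1: E4 above D4
  R3 @ bar2.2: E4 above D4
  R3 @ bar2.3: E4 above D4
  R4 @ bar3.0: A3/G4 m7 untreated
  R2 @ bar4.0: A3/G4 m7 -> G3/D4 P5 similar
  R4 @ bar5.0: F3/E4 M7 untreated
  R2 @ bar6.0: F3/E4 M7 -> D3/A3 P5 similar
  R3 @ bar6.0: B3 above A3
  R3 @ bar6.1: B3 above A3
  R3 @ bar6.2: B3 above A3
  R3 @ bar6.3: B3 above A3
  R2 @ bar7.0: D3/A3 P5 -> F3/F4 P8 similar
  R8 @ bar7.0: penult P8 not 3rd/6th
  R2 @ bar8.0: F3/D4 M6 -> G3/G4 P8 similar
  R7 @ bar8.0: F4->B4 leap 6st
  R6 @ bar8.3: closes on M3

No (22 violations)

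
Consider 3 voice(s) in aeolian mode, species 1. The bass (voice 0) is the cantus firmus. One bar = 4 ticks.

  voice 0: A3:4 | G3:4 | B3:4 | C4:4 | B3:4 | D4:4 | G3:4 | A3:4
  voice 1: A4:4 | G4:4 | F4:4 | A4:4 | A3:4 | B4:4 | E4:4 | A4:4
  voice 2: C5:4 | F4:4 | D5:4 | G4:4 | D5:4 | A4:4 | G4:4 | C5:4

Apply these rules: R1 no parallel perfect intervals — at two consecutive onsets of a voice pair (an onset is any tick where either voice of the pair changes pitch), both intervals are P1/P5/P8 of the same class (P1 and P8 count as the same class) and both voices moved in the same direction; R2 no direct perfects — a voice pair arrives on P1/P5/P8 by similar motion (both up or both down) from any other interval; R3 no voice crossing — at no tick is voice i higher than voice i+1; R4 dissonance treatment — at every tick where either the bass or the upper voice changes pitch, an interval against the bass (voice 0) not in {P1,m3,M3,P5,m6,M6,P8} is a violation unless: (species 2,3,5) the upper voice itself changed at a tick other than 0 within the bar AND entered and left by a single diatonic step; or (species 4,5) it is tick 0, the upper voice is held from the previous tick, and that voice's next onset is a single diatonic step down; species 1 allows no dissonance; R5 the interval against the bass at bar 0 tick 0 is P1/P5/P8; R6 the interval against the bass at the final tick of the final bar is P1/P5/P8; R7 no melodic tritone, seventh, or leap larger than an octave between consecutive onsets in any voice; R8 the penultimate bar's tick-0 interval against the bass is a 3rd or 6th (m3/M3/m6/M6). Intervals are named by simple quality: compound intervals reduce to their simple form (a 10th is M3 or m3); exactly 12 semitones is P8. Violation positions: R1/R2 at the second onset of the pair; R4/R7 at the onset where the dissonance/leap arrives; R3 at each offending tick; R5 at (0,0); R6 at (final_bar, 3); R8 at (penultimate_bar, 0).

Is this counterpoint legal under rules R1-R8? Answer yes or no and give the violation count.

bar 0: v0=A3 v1=A4 v2=C5 (m3)
bar 1: v0=G3 v1=G4 v2=F4 (m7)
bar 2: v0=B3 v1=F4 v2=D5 (m3)
bar 3: v0=C4 v1=A4 v2=G4 (P5)
bar 4: v0=B3 v1=A3 v2=D5 (m3)
bar 5: v0=D4 v1=B4 v2=A4 (P5)
bar 6: v0=G3 v1=E4 v2=G4 (P8)
bar 7: v0=A3 v1=A4 v2=C5 (m3)
  R5 @ bar0.0: opens on m3
  R1 @ bar1.0: A3/A4 P8 -> G3/G4 P8 similar
  R3 @ bar1.0: G4 above F4
  R4 @ bar1.0: G3/F4 m7 untreated
  R3 @ bar1.1: G4 above F4
  R3 @ bar1.2: G4 above F4
  R3 @ bar1.3: G4 above F4
  R4 @ bar2.0: B3/F4 TT untreated
  R3 @ bar3.0: A4 above G4
  R3 @ bar3.1: A4 above G4
  R3 @ bar3.2: A4 above G4
  R3 @ bar3.3: A4 above G4
  R3 @ bar4.0: B3 above A3
  R4 @ bar4.0: B3/A3 M2 untreated
  R3 @ bar4.1: B3 above A3
  R3 @ bar4.2: B3 above A3
  R3 @ bar4.3: B3 above A3
  R3 @ bar5.0: B4 above A4
  R7 @ bar5.0: A3->B4 leap 14st
  R3 @ bar5.1: B4 above A4
  R3 @ bar5.2: B4 above A4
  R3 @ bar5.3: B4 above A4
  R2 @ bar6.0: D4/A4 P5 -> G3/G4 P8 similar
  R8 @ bar6.0: penult P8 not 3rd/6th
  R2 @ bar7.0: G3/E4 M6 -> A3/A4 P8 similar
  R6 @ bar7.3: closes on m3

No (26 violations)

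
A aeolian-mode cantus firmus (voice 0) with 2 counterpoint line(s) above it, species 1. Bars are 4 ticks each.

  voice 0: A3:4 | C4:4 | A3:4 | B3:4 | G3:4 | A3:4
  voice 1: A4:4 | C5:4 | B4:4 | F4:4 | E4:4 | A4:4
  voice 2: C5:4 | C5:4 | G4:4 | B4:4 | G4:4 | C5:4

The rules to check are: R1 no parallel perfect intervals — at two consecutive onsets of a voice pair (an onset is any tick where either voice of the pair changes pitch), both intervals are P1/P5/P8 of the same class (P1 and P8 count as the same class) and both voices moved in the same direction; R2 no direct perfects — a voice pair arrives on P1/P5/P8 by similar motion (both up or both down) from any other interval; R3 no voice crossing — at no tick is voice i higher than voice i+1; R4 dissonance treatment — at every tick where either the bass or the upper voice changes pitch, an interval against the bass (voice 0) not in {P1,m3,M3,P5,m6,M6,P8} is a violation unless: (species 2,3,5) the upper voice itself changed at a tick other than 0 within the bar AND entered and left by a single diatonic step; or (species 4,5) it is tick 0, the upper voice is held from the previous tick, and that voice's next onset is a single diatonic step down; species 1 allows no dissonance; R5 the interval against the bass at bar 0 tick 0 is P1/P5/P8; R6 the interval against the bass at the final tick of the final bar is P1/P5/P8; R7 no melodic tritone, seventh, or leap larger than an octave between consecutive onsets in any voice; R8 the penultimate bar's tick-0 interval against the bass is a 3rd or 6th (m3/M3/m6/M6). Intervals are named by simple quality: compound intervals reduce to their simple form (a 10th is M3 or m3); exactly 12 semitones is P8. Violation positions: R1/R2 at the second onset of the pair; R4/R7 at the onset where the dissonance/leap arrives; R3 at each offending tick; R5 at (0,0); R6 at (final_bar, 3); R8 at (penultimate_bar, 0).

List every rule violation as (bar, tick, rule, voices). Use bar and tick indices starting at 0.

bar 0: v0=A3 v1=A4 v2=C5 downbeat m3
bar 1: v0=C4 v1=C5 v2=C5 downbeat P8
bar 2: v0=A3 v1=B4 v2=G4 downbeat m7
bar 3: v0=B3 v1=F4 v2=B4 downbeat P8
bar 4: v0=G3 v1=E4 v2=G4 downbeat P8
bar 5: v0=A3 v1=A4 v2=C5 downbeat m3
  -> R5 @ bar 0 tick 0 v(0, 2): opens on m3
  -> R1 @ bar 1 tick 0 v(0, 1): A3/A4 P8 -> C4/C5 P8 similar
  -> R3 @ bar 2 tick 0 v(1, 2): B4 above G4
  -> R4 @ bar 2 tick 0 v(0, 1): A3/B4 M2 untreated
  -> R4 @ bar 2 tick 0 v(0, 2): A3/G4 m7 untreated
  -> R3 @ bar 2 tick 1 v(1, 2): B4 above G4
  -> R3 @ bar 2 tick 2 v(1, 2): B4 above G4
  -> R3 @ bar 2 tick 3 v(1, 2): B4 above G4
  -> R2 @ bar 3 tick 0 v(0, 2): A3/G4 m7 -> B3/B4 P8 similar
  -> R4 @ bar 3 tick 0 v(0, 1): B3/F4 TT untreated
  -> R7 @ bar 3 tick 0 v(1,): B4->F4 leap 6st
  -> R1 @ bar 4 tick 0 v(0, 2): B3/B4 P8 -> G3/G4 P8 similar
  -> R8 @ bar 4 tick 0 v(0, 2): penult P8 not 3rd/6th
  -> R2 @ bar 5 tick 0 v(0, 1): G3/E4 M6 -> A3/A4 P8 similar
  -> R6 @ bar 5 tick 3 v(0, 2): closes on m3

(0, 0, R5, (0, 2))
(1, 0, R1, (0, 1))
(2, 0, R3, (1, 2))
(2, 0, R4, (0, 1))
(2, 0, R4, (0, 2))
(2, 1, R3, (1, 2))
(2, 2, R3, (1, 2))
(2, 3, R3, (1, 2))
(3, 0, R2, (0, 2))
(3, 0, R4, (0, 1))
(3, 0, R7, (1,))
(4, 0, R1, (0, 2))
(4, 0, R8, (0, 2))
(5, 0, R2, (0, 1))
(5, 3, R6, (0, 2))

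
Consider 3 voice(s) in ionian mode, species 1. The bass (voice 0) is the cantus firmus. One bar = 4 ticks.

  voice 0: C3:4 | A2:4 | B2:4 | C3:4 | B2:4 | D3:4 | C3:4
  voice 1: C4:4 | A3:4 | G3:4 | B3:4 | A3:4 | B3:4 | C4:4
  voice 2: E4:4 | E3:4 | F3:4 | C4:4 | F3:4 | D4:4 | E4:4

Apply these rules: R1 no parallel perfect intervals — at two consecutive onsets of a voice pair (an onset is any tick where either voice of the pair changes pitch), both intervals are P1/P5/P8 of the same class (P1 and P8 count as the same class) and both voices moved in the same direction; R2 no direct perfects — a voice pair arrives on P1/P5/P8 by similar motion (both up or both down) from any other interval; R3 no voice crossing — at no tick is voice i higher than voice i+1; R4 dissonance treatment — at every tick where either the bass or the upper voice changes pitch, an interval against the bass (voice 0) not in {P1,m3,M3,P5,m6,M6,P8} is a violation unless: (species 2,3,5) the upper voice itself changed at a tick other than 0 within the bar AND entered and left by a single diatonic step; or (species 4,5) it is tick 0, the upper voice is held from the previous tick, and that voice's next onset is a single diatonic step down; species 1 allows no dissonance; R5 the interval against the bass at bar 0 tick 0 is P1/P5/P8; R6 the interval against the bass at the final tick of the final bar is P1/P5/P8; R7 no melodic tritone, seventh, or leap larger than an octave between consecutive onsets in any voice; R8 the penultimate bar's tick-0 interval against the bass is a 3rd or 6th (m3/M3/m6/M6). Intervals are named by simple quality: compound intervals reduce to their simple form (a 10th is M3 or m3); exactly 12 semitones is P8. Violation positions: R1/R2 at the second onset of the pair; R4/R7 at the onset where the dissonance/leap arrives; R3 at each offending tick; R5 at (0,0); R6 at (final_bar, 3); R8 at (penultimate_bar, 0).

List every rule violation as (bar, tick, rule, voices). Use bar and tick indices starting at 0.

bar 0: v0=C3 v1=C4 v2=E4 downbeat M3
bar 1: v0=A2 v1=A3 v2=E3 downbeat P5
bar 2: v0=B2 v1=G3 v2=F3 downbeat TT
bar 3: v0=C3 v1=B3 v2=C4 downbeat P8
bar 4: v0=B2 v1=A3 v2=F3 downbeat TT
bar 5: v0=D3 v1=B3 v2=D4 downbeat P8
bar 6: v0=C3 v1=C4 v2=E4 downbeat M3
  -> R5 @ bar 0 tick 0 v(0, 2): opens on M3
  -> R1 @ bar 1 tick 0 v(0, 1): C3/C4 P8 -> A2/A3 P8 similar
  -> R2 @ bar 1 tick 0 v(0, 2): C3/E4 M3 -> A2/E3 P5 similar
  -> R3 @ bar 1 tick 0 v(1, 2): A3 above E3
  -> R3 @ bar 1 tick 1 v(1, 2): A3 above E3
  -> R3 @ bar 1 tick 2 v(1, 2): A3 above E3
  -> R3 @ bar 1 tick 3 v(1, 2): A3 above E3
  -> R3 @ bar 2 tick 0 v(1, 2): G3 above F3
  -> R4 @ bar 2 tick 0 v(0, 2): B2/F3 TT untreated
  -> R3 @ bar 2 tick 1 v(1, 2): G3 above F3
  -> R3 @ bar 2 tick 2 v(1, 2): G3 above F3
  -> R3 @ bar 2 tick 3 v(1, 2): G3 above F3
  -> R2 @ bar 3 tick 0 v(0, 2): B2/F3 TT -> C3/C4 P8 similar
  -> R4 @ bar 3 tick 0 v(0, 1): C3/B3 M7 untreated
  -> R3 @ bar 4 tick 0 v(1, 2): A3 above F3
  -> R4 @ bar 4 tick 0 v(0, 1): B2/A3 m7 untreated
  -> R4 @ bar 4 tick 0 v(0, 2): B2/F3 TT untreated
  -> R3 @ bar 4 tick 1 v(1, 2): A3 above F3
  -> R3 @ bar 4 tick 2 v(1, 2): A3 above F3
  -> R3 @ bar 4 tick 3 v(1, 2): A3 above F3
  -> R2 @ bar 5 tick 0 v(0, 2): B2/F3 TT -> D3/D4 P8 similar
  -> R8 @ bar 5 tick 0 v(0, 2): penult P8 not 3rd/6th
  -> R6 @ bar 6 tick 3 v(0, 2): closes on M3

(0, 0, R5, (0, 2))
(1, 0, R1, (0, 1))
(1, 0, R2, (0, 2))
(1, 0, R3, (1, 2))
(1, 1, R3, (1, 2))
(1, 2, R3, (1, 2))
(1, 3, R3, (1, 2))
(2, 0, R3, (1, 2))
(2, 0, R4, (0, 2))
(2, 1, R3, (1, 2))
(2, 2, R3, (1, 2))
(2, 3, R3, (1, 2))
(3, 0, R2, (0, 2))
(3, 0, R4, (0, 1))
(4, 0, R3, (1, 2))
(4, 0, R4, (0, 1))
(4, 0, R4, (0, 2))
(4, 1, R3, (1, 2))
(4, 2, R3, (1, 2))
(4, 3, R3, (1, 2))
(5, 0, R2, (0, 2))
(5, 0, R8, (0, 2))
(6, 3, R6, (0, 2))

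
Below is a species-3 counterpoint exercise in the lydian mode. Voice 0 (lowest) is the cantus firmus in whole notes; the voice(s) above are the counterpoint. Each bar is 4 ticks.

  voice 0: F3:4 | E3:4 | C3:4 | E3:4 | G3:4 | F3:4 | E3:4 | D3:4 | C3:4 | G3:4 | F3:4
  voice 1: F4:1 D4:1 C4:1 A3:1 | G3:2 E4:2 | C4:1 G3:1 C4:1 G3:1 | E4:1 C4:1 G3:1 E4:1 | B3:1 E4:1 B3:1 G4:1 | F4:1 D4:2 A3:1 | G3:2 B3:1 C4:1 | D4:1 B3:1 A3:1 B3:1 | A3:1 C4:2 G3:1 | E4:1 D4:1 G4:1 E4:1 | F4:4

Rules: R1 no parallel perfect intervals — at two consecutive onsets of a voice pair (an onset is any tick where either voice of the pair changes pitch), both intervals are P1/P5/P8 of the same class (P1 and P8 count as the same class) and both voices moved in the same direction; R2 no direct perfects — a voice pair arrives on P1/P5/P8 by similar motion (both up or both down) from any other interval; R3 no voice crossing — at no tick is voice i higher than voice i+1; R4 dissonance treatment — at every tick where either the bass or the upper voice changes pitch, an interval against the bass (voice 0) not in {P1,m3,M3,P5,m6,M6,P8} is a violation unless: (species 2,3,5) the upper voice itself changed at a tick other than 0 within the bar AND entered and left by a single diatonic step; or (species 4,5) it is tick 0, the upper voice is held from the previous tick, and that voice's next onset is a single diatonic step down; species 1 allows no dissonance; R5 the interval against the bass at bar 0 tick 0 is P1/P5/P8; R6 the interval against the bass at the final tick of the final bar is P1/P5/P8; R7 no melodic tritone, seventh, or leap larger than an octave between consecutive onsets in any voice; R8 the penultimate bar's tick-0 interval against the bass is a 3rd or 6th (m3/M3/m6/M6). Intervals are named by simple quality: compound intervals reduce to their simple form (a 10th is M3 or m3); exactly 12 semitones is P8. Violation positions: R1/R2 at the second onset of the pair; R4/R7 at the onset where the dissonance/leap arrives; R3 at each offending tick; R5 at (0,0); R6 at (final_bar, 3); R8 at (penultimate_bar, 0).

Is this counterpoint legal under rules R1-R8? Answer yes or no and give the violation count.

bar 0: v0=F3 v1=F4 (P8)
bar 1: v0=E3 v1=G3 (m3)
bar 2: v0=C3 v1=C4 (P8)
bar 3: v0=E3 v1=E4 (P8)
bar 4: v0=G3 v1=B3 (M3)
bar 5: v0=F3 v1=F4 (P8)
bar 6: v0=E3 v1=G3 (m3)
bar 7: v0=D3 v1=D4 (P8)
bar 8: v0=C3 v1=A3 (M6)
bar 9: v0=G3 v1=E4 (M6)
bar 10: v0=F3 v1=F4 (P8)
  R1 @ bar2.0: E3/E4 P8 -> C3/C4 P8 similar
  R2 @ bar3.0: C3/G3 P5 -> E3/E4 P8 similar
  R1 @ bar5.0: G3/G4 P8 -> F3/F4 P8 similar

No (3 violations)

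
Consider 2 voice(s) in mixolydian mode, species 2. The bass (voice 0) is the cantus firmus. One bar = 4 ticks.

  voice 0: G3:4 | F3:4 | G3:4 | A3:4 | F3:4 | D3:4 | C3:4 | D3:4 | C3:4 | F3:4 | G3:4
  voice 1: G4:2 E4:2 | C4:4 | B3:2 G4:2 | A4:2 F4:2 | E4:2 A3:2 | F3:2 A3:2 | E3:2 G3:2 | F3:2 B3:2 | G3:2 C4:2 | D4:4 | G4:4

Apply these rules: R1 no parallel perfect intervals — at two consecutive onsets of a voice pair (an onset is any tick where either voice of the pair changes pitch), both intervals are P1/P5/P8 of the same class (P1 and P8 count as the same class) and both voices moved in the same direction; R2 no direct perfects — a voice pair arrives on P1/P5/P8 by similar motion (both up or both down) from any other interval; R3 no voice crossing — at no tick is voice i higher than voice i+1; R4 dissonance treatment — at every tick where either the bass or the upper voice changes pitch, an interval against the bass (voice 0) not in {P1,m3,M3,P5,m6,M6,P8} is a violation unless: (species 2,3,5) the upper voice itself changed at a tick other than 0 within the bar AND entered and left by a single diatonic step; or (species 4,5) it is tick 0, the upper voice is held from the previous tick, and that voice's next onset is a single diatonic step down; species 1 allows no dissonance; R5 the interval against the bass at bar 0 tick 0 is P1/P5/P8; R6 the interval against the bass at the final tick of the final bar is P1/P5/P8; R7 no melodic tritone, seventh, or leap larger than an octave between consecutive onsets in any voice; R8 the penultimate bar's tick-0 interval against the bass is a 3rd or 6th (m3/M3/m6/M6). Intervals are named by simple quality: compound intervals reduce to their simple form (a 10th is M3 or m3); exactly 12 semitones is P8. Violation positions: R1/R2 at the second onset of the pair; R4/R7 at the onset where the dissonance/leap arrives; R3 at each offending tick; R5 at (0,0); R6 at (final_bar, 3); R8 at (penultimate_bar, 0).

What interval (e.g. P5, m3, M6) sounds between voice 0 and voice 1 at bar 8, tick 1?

voice 0=C3 voice 1=G3 -> P5

P5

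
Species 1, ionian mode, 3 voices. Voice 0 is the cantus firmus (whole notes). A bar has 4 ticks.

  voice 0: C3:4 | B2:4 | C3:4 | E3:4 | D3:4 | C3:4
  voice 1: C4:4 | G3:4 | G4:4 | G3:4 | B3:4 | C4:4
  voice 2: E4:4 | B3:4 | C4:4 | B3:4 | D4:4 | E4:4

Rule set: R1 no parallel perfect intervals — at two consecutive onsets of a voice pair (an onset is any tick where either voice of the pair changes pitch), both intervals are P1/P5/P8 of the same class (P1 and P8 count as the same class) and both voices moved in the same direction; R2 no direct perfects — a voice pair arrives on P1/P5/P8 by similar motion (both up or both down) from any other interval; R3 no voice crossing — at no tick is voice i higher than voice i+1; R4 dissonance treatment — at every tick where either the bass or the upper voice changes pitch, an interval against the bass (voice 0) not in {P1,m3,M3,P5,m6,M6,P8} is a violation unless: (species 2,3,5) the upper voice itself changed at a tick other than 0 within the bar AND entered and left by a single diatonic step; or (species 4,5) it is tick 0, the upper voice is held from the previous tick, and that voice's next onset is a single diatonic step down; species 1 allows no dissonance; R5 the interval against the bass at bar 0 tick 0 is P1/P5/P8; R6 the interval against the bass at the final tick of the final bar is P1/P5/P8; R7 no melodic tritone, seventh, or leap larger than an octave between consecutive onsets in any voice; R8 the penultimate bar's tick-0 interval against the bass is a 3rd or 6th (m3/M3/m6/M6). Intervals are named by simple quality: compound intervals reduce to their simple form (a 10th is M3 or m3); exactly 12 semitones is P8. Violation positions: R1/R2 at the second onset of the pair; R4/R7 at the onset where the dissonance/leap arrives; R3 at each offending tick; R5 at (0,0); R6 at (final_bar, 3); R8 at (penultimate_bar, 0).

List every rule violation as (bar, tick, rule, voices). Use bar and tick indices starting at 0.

(0, 0, R5, (0, 2))
(1, 0, R2, (0, 2))
(2, 0, R1, (0, 2))
(2, 0, R2, (0, 1))
(2, 0, R2, (1, 2))
(2, 0, R3, (1, 2))
(2, 1, R3, (1, 2))
(2, 2, R3, (1, 2))
(2, 3, R3, (1, 2))
(4, 0, R8, (0, 2))
(5, 3, R6, (0, 2))

bar 0: v0=C3 v1=C4 v2=E4 downbeat M3
bar 1: v0=B2 v1=G3 v2=B3 downbeat P8
bar 2: v0=C3 v1=G4 v2=C4 downbeat P8
bar 3: v0=E3 v1=G3 v2=B3 downbeat P5
bar 4: v0=D3 v1=B3 v2=D4 downbeat P8
bar 5: v0=C3 v1=C4 v2=E4 downbeat M3
  -> R5 @ bar 0 tick 0 v(0, 2): opens on M3
  -> R2 @ bar 1 tick 0 v(0, 2): C3/E4 M3 -> B2/B3 P8 similar
  -> R1 @ bar 2 tick 0 v(0, 2): B2/B3 P8 -> C3/C4 P8 similar
  -> R2 @ bar 2 tick 0 v(0, 1): B2/G3 m6 -> C3/G4 P5 similar
  -> R2 @ bar 2 tick 0 v(1, 2): G3/B3 M3 -> G4/C4 P5 similar
  -> R3 @ bar 2 tick 0 v(1, 2): G4 above C4
  -> R3 @ bar 2 tick 1 v(1, 2): G4 above C4
  -> R3 @ bar 2 tick 2 v(1, 2): G4 above C4
  -> R3 @ bar 2 tick 3 v(1, 2): G4 above C4
  -> R8 @ bar 4 tick 0 v(0, 2): penult P8 not 3rd/6th
  -> R6 @ bar 5 tick 3 v(0, 2): closes on M3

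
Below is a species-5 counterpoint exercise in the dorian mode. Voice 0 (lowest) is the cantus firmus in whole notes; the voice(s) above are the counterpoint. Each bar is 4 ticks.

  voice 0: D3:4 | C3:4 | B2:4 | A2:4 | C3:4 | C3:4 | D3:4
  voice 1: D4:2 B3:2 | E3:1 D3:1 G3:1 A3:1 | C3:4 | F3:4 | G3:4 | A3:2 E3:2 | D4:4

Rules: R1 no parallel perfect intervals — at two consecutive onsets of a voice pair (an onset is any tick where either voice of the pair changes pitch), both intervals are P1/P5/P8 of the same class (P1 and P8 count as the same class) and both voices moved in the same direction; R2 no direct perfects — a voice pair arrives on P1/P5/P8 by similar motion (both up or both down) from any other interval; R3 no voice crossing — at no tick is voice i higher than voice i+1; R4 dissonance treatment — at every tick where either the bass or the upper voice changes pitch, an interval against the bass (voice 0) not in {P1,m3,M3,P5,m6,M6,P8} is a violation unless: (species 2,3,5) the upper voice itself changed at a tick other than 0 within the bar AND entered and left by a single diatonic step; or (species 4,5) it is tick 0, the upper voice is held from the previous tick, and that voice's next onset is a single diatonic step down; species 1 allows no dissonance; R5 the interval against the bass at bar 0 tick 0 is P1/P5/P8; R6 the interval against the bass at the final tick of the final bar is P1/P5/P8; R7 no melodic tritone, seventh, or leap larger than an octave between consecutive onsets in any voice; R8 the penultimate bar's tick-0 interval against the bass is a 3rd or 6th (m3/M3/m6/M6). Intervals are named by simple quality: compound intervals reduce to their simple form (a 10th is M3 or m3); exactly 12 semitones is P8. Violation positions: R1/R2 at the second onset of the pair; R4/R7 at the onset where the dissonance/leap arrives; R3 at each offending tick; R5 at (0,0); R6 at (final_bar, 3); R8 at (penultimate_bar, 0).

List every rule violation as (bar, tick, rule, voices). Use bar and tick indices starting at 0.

(1, 1, R4, (0, 1))
(2, 0, R4, (0, 1))
(4, 0, R2, (0, 1))
(6, 0, R2, (0, 1))
(6, 0, R7, (1,))

bar 0: v0=D3 v1=D4 downbeat P8
bar 1: v0=C3 v1=E3 downbeat M3
bar 2: v0=B2 v1=C3 downbeat m2
bar 3: v0=A2 v1=F3 downbeat m6
bar 4: v0=C3 v1=G3 downbeat P5
bar 5: v0=C3 v1=A3 downbeat M6
bar 6: v0=D3 v1=D4 downbeat P8
  -> R4 @ bar 1 tick 1 v(0, 1): C3/D3 M2 untreated
  -> R4 @ bar 2 tick 0 v(0, 1): B2/C3 m2 untreated
  -> R2 @ bar 4 tick 0 v(0, 1): A2/F3 m6 -> C3/G3 P5 similar
  -> R2 @ bar 6 tick 0 v(0, 1): C3/E3 M3 -> D3/D4 P8 similar
  -> R7 @ bar 6 tick 0 v(1,): E3->D4 leap 10st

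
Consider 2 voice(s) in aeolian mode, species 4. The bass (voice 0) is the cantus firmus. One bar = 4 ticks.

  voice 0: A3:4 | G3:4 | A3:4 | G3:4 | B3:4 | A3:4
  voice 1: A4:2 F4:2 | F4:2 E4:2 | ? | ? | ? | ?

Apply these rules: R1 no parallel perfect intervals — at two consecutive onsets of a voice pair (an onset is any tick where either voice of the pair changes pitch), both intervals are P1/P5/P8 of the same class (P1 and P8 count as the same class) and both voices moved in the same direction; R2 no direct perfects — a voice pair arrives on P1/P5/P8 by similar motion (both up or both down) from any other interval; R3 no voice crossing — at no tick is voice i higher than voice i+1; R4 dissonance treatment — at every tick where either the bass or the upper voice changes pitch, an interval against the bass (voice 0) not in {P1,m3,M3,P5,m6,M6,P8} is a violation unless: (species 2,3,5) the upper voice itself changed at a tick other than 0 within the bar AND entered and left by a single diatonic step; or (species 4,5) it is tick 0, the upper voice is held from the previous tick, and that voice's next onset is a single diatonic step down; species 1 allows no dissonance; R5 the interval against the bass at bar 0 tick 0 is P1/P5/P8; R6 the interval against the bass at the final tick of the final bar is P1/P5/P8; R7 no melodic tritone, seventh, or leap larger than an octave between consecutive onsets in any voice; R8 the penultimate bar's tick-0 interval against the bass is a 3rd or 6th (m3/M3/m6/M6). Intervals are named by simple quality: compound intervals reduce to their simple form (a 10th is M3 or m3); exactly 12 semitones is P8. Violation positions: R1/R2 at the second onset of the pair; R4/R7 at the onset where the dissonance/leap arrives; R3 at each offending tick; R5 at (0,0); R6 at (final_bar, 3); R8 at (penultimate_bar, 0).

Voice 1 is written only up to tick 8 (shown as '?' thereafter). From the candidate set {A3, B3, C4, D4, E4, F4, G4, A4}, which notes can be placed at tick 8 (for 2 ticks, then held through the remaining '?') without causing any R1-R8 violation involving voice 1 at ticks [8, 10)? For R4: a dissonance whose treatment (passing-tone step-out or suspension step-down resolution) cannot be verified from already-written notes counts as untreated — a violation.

{A3, C4, E4, F4}

A3: legal
B3: violates R4
C4: legal
D4: violates R4
E4: legal
F4: legal
G4: violates R4
A4: violates R2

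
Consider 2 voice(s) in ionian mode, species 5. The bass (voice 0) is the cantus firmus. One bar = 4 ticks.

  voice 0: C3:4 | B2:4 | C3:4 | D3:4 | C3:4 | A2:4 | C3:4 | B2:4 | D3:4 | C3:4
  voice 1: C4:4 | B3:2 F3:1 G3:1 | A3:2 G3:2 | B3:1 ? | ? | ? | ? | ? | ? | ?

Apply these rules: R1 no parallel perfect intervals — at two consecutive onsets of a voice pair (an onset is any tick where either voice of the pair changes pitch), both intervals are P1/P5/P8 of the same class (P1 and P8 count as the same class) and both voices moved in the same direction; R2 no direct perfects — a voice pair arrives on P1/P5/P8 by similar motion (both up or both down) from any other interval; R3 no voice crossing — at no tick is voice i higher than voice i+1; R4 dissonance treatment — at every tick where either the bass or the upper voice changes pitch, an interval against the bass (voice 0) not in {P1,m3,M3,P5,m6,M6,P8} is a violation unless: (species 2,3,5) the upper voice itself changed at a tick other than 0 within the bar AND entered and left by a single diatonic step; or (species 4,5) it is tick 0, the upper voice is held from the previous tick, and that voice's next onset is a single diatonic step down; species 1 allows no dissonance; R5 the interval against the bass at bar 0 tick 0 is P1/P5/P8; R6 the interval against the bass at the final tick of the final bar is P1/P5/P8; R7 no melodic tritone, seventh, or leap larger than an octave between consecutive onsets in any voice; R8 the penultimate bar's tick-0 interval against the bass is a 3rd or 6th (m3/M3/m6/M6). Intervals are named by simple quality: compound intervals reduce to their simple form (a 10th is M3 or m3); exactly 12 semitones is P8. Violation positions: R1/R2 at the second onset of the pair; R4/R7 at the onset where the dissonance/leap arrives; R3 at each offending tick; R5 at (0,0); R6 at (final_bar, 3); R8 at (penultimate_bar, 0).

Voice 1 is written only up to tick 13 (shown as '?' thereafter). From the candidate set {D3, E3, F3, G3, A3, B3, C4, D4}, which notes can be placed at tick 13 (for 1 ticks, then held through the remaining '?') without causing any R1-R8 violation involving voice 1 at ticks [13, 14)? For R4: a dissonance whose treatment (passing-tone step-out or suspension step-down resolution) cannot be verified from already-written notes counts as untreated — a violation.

D3: legal
E3: violates R4
F3: violates R7
G3: violates R4
A3: legal
B3: legal
C4: violates R4
D4: legal

{A3, B3, D3, D4}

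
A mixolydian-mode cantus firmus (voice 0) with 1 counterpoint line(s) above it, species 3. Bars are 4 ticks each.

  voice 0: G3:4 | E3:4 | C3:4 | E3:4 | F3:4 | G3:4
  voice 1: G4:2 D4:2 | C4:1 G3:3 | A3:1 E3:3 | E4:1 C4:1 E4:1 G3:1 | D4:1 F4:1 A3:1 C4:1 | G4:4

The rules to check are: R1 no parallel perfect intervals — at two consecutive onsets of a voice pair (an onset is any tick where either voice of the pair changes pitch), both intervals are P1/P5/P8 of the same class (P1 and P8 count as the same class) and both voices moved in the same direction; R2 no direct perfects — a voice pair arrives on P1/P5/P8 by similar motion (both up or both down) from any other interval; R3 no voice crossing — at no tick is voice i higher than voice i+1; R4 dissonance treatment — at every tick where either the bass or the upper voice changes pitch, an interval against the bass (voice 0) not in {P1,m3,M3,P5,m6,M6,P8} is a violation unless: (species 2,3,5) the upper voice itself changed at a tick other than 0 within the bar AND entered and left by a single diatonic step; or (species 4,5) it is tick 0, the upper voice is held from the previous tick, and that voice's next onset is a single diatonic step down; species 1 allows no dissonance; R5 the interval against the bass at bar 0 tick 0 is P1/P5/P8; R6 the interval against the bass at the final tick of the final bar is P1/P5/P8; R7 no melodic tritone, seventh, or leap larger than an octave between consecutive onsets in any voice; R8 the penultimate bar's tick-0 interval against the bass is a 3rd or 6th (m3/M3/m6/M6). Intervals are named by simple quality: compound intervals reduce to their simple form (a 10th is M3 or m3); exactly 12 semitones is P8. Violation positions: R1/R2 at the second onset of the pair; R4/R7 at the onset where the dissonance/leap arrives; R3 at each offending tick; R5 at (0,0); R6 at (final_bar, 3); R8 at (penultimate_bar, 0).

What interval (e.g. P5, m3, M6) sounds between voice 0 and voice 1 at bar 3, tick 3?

voice 0=E3 voice 1=G3 -> m3

m3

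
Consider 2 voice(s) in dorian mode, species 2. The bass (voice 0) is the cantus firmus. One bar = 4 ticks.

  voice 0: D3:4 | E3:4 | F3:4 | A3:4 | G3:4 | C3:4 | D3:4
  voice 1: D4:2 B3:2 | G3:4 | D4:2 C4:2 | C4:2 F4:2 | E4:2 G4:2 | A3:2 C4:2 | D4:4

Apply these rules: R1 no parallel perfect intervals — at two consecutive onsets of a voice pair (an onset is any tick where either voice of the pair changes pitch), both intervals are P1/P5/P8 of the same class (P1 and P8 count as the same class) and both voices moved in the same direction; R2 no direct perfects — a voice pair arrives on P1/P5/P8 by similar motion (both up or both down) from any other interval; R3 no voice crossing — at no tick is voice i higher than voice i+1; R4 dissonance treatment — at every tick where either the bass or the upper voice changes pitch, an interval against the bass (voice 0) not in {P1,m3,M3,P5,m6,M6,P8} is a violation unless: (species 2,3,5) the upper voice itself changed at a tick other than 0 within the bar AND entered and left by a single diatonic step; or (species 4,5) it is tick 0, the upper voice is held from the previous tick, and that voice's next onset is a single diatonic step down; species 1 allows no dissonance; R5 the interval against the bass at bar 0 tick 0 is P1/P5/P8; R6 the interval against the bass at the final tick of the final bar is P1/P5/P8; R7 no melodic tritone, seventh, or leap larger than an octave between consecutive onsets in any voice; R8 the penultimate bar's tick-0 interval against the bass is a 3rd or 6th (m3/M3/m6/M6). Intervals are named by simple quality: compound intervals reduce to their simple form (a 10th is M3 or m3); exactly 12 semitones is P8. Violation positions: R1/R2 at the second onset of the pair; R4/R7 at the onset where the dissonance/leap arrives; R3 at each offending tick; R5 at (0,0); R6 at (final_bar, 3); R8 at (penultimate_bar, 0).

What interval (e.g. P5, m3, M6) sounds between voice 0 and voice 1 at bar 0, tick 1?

voice 0=D3 voice 1=D4 -> P8

P8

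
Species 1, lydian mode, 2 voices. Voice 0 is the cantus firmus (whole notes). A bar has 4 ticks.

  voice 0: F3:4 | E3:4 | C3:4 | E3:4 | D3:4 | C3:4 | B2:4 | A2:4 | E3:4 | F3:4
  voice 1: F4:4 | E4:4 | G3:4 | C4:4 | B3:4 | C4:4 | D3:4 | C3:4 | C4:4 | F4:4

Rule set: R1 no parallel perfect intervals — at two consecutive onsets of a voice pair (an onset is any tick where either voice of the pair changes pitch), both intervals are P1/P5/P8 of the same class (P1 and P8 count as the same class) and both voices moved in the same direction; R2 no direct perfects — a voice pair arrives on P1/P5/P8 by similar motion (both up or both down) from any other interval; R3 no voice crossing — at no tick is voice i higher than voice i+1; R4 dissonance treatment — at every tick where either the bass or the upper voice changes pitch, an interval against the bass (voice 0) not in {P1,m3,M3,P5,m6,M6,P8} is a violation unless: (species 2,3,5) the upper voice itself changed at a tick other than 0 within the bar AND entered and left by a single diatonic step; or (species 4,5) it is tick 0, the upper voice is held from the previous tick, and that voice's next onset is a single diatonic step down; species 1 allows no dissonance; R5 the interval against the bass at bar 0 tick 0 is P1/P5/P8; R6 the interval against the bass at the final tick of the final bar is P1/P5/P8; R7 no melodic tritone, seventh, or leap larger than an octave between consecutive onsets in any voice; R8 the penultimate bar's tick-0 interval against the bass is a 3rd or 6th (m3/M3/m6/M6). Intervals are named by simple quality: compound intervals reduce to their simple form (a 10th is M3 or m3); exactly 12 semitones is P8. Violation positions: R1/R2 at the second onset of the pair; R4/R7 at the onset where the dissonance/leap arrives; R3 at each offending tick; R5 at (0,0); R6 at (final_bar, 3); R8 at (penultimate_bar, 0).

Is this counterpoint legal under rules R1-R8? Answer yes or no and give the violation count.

bar 0: v0=F3 v1=F4 (P8)
bar 1: v0=E3 v1=E4 (P8)
bar 2: v0=C3 v1=G3 (P5)
bar 3: v0=E3 v1=C4 (m6)
bar 4: v0=D3 v1=B3 (M6)
bar 5: v0=C3 v1=C4 (P8)
bar 6: v0=B2 v1=D3 (m3)
bar 7: v0=A2 v1=C3 (m3)
bar 8: v0=E3 v1=C4 (m6)
bar 9: v0=F3 v1=F4 (P8)
  R1 @ bar1.0: F3/F4 P8 -> E3/E4 P8 similar
  R2 @ bar2.0: E3/E4 P8 -> C3/G3 P5 similar
  R7 @ bar6.0: C4->D3 leap 10st
  R2 @ bar9.0: E3/C4 m6 -> F3/F4 P8 similar

No (4 violations)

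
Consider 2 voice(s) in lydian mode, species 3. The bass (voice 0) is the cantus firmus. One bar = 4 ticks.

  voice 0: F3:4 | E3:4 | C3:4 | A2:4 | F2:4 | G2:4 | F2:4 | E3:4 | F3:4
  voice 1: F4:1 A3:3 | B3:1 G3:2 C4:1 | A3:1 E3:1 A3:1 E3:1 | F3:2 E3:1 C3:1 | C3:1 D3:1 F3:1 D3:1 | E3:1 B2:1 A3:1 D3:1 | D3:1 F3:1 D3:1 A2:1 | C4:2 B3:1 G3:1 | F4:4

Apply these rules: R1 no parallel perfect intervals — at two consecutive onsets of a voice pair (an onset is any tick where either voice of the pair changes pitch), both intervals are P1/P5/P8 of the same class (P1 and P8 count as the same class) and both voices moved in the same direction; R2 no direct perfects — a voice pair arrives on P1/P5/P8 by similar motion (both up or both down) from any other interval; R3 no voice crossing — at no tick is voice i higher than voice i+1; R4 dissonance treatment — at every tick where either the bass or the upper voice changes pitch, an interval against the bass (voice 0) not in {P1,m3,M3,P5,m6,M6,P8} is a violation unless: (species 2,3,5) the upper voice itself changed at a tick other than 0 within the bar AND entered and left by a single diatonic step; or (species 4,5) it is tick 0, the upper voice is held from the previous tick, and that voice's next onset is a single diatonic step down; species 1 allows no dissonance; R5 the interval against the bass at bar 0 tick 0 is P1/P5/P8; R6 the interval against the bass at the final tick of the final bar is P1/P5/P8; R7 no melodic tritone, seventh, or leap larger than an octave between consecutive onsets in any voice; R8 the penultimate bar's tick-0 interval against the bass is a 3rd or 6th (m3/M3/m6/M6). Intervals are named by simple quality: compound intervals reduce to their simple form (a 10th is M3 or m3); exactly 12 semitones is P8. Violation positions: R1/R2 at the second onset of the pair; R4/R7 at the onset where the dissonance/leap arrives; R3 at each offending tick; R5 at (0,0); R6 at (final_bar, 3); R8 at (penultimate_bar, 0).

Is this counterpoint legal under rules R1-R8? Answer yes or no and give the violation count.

bar 0: v0=F3 v1=F4 (P8)
bar 1: v0=E3 v1=B3 (P5)
bar 2: v0=C3 v1=A3 (M6)
bar 3: v0=A2 v1=F3 (m6)
bar 4: v0=F2 v1=C3 (P5)
bar 5: v0=G2 v1=E3 (M6)
bar 6: v0=F2 v1=D3 (M6)
bar 7: v0=E3 v1=C4 (m6)
bar 8: v0=F3 v1=F4 (P8)
  R4 @ bar5.2: G2/A3 M2 untreated
  R7 @ bar5.2: B2->A3 leap 10st
  R7 @ bar7.0: F2->E3 leap 11st
  R7 @ bar7.0: A2->C4 leap 15st
  R2 @ bar8.0: E3/G3 m3 -> F3/F4 P8 similar
  R7 @ bar8.0: G3->F4 leap 10st

No (6 violations)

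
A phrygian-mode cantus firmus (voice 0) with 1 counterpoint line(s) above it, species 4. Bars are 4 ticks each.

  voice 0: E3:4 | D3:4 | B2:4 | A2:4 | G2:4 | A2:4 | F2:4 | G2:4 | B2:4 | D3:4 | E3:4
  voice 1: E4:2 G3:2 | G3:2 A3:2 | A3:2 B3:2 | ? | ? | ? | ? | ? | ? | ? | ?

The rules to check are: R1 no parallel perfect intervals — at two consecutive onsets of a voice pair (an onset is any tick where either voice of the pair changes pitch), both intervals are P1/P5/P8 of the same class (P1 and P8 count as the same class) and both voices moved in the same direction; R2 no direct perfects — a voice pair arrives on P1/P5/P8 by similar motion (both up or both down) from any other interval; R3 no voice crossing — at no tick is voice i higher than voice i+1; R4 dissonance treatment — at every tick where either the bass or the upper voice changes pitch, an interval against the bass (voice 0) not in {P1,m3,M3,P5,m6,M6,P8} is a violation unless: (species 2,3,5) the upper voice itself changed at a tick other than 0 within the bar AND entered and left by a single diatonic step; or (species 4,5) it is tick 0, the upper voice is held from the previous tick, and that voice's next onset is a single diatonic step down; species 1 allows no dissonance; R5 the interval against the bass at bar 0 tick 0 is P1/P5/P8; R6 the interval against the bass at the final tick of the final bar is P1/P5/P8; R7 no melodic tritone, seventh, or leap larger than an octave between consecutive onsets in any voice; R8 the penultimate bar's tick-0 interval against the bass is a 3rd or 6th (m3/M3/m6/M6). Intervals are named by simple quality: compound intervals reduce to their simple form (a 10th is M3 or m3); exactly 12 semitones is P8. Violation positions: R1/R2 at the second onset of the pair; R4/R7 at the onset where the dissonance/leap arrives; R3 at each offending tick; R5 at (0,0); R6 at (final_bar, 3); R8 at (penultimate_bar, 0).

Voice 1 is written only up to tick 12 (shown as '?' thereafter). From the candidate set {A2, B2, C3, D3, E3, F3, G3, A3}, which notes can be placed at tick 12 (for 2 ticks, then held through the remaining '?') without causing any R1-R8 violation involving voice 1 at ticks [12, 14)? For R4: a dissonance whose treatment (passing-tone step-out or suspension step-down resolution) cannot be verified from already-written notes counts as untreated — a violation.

{}

A2: violates R1,R7
B2: violates R4
C3: violates R7
D3: violates R4
E3: violates R2
F3: violates R7
G3: violates R4
A3: violates R1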